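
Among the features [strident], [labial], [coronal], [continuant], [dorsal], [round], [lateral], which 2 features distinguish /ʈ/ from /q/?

[coronal], [dorsal]

/ʈ/ (voiceless retroflex stop) and /q/ (voiceless uvular stop) agree on [−strident], [−labial], [−continuant], [−round], [−lateral]. They differ on [coronal] (/ʈ/ [+], /q/ [−]), [dorsal] (/ʈ/ [−], /q/ [+]).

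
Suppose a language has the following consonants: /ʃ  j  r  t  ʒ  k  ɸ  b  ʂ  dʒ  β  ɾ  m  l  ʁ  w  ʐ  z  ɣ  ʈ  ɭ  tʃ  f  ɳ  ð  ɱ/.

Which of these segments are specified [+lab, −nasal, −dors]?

ɸ, b, β, f

Among the inventory, the [+labial] segments are /ɸ, b, β, m, w, f, ɱ/.
Intersecting with [−nasal] gives /ɸ, b, β, w, f/.
Among these, [−dorsal] leaves /ɸ, b, β, f/.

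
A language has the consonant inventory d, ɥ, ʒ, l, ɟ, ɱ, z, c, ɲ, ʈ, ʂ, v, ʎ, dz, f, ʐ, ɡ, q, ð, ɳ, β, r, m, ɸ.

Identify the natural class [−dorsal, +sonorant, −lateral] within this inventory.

ɱ, ɳ, r, m

Eliminate segments failing any feature: /d, ʒ, z, ʈ, ʂ, v, dz, f, ʐ, ð, β, ɸ/ are [−sonorant]; /ɥ, ɟ, c, ɲ, ʎ, ɡ, q/ are [+dorsal]; /l/ is [+lateral]. The remaining /ɱ, ɳ, r, m/ satisfy [−dorsal], [+sonorant], [−lateral].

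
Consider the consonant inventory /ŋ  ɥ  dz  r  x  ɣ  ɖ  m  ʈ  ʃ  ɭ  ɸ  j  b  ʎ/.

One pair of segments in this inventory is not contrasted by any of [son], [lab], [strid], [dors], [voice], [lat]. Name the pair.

ŋ, j

On the given features, /ŋ/ and /j/ have an identical profile: [+sonorant], [−labial], [−strident], [+dorsal], [+voice], [−lateral]. No other two segments in the inventory coincide on all 6 features. (They do differ in [nasal], [continuant] and [back], which are not among the given features.)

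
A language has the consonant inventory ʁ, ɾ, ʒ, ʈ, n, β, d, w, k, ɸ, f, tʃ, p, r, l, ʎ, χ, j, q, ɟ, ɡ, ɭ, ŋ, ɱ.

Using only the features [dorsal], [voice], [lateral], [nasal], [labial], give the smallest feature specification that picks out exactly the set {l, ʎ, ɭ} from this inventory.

Every target segment is [+lateral] and no other inventory member is, so one feature is enough.

[+lateral]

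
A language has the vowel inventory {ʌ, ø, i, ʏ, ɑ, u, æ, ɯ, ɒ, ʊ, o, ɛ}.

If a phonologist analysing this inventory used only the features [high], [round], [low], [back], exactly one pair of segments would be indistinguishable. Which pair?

/u/ (high back rounded tense vowel) and /ʊ/ (high back rounded lax vowel) are both [+high], [+round], [-low], [+back], so none of the listed features separates them. (They do differ in [tense], which is not among the given features.) Every other pair in the inventory differs on at least one listed feature.

u, ʊ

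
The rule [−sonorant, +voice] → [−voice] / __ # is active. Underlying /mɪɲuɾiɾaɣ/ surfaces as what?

Only the final segment /ɣ/ is both word-final and matches the structural description. It is a voiced velar fricative, so [−sonorant, +voice] holds; changing it to [−voice] with all other features held fixed yields /x/ (voiceless velar fricative). No other segment meets both the structural description and the environment, so the output is [mɪɲuɾiɾax].

[mɪɲuɾiɾax]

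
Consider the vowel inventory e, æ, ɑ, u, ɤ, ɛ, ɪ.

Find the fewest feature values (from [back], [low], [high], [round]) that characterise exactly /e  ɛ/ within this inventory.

Every target segment is [−high], [−low], [−back]; each remaining inventory member fails at least one of these. Each conjunct is needed — [−low, −back] alone would also admit /ɪ/; [−high, −back] alone would also admit /æ/; [−high, −low] alone would also admit /ɤ/ — and no other combination of two listed features has exactly this extension, so three is the minimum.

[−high, −low, −back]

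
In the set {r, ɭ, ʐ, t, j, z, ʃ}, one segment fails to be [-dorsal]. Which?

Every segment except /j/ is [-dorsal]. /j/ (palatal glide) is [+dorsal], so it is the exception.

j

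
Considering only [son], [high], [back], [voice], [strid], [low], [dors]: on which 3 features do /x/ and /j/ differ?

The two segments share [+high], [−strident], [−low], [+dorsal]. The only features from the list on which they differ: /x/ is [−sonorant] while /j/ is [+sonorant]; /x/ is [−voice] while /j/ is [+voice]; /x/ is [+back] while /j/ is [−back].

[sonorant], [voice], [back]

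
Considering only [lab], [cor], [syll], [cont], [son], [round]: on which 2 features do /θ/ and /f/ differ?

/θ/ (voiceless dental fricative) and /f/ (voiceless labiodental fricative) agree on [-syllabic], [+continuant], [-sonorant], [-round]. They differ on [labial] (/θ/ [-], /f/ [+]), [coronal] (/θ/ [+], /f/ [-]).

[labial], [coronal]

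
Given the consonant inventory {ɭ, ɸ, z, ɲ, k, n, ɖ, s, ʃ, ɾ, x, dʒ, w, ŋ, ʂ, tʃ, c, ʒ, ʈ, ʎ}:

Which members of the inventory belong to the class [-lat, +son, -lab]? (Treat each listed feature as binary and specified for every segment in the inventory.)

Eliminate segments failing any feature: /ɭ, ʎ/ are [+lateral]; /ɸ, z, k, ɖ, s, ʃ, x, dʒ, ʂ, tʃ, c, ʒ, ʈ/ are [-sonorant]; /w/ is [+labial]. The remaining /ɲ, n, ɾ, ŋ/ satisfy [-lateral], [+sonorant], [-labial].

ɲ, n, ɾ, ŋ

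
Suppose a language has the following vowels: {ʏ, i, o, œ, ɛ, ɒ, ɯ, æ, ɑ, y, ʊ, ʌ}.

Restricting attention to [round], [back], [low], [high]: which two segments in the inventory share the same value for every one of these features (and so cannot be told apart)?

ʏ, y

/ʏ/ (high front rounded lax vowel) and /y/ (high front rounded tense vowel) are both [+round], [-back], [-low], [+high], so none of the listed features separates them. (They do differ in [tense], which is not among the given features.) Every other pair in the inventory differs on at least one listed feature.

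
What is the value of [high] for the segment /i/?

[+high]

/i/ is the high front unrounded tense vowel. The feature [high] marks segments produced with the tongue body raised; /i/ has this property, so it is [+high].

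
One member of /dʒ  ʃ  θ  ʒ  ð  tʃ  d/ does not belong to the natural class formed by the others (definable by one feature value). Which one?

[distributed] groups all but one: /ʃ, ʒ, θ, dʒ, ð, tʃ/ share [+distributed] while /d/ (voiced alveolar stop) alone is [−distributed]. Removing any other segment would not leave a single-feature class that excludes it.

d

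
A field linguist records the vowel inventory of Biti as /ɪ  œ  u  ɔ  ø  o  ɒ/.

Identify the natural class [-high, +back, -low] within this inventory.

Checking each segment against [-high], [+back], [-low]: /ɔ/ (mid back rounded lax vowel), /o/ (mid back rounded tense vowel) satisfy every feature; every other segment in the inventory fails at least one.

ɔ, o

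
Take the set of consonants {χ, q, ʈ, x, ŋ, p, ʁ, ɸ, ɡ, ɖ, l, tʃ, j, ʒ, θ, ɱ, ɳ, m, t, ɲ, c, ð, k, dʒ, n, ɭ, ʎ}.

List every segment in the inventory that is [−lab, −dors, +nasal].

Among the inventory, the [−labial] segments are /χ, q, ʈ, x, ŋ, ʁ, ɡ, ɖ, l, tʃ, j, ʒ, θ, ɳ, t, ɲ, c, ð, k, dʒ, n, ɭ, ʎ/.
Among these, [−dorsal] gives /ʈ, ɖ, l, tʃ, ʒ, θ, ɳ, t, ð, dʒ, n, ɭ/.
Of those, [+nasal] leaves /ɳ, n/.

ɳ, n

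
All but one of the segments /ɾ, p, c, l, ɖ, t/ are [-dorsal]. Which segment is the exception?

Every segment except /c/ is [-dorsal]. /c/ (voiceless palatal stop) is [+dorsal], so it is the exception.

c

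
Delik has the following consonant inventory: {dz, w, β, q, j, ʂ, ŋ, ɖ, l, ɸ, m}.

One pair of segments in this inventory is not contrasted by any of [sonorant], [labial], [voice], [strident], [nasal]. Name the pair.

l, j

/l/ (alveolar lateral approximant) and /j/ (palatal glide) are both [+sonorant], [−labial], [+voice], [−strident], [−nasal], so none of the listed features separates them. (They do differ in [lateral] and [dorsal], which are not among the given features.) Every other pair in the inventory differs on at least one listed feature.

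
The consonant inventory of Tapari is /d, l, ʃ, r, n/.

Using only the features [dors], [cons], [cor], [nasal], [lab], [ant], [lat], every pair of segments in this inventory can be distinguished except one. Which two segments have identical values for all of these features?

d, r

/d/ (voiced alveolar stop) and /r/ (alveolar trill) are both [-dorsal], [+consonantal], [+coronal], [-nasal], [-labial], [+anterior], [-lateral], so none of the listed features separates them. (They do differ in [sonorant] and [continuant], which are not among the given features.) Every other pair in the inventory differs on at least one listed feature.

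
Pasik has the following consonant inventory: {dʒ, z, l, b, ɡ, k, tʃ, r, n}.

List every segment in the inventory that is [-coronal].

b, ɡ, k

The feature [coronal] marks segments articulated with the tongue front (tip or blade). In this inventory /b, ɡ, k/ lack that property, so they are [-coronal]; /dʒ, z, l, tʃ, r, n/ are [+coronal].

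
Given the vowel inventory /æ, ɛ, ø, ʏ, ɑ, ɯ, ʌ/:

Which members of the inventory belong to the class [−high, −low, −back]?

Eliminate segments failing any feature: /æ, ɑ/ are [+low]; /ʏ, ɯ/ are [+high]; /ʌ/ is [+back]. The remaining /ɛ, ø/ satisfy [−high], [−low], [−back].

ɛ, ø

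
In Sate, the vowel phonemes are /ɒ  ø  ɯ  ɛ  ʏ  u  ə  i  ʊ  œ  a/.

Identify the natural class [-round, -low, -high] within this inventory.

ɛ, ə

Eliminate segments failing any feature: /ɒ, ø, ʏ, u, ʊ, œ/ are [+round]; /ɯ, i/ are [+high]; /a/ is [+low]. The remaining /ɛ, ə/ satisfy [-round], [-low], [-high].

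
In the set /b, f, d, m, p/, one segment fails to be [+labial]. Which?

d

/d/ is the voiced alveolar stop, which is [−labial]; the rest — /f, p, b, m/ — are [+labial].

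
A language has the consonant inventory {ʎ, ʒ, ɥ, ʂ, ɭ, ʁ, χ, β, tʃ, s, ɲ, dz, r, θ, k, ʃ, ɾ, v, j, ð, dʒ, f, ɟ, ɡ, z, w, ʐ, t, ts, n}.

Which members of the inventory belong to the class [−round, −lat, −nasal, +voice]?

The [−round] segments are /ʎ, ʒ, ʂ, ɭ, ʁ, χ, β, tʃ, s, ɲ, dz, r, θ, k, ʃ, ɾ, v, j, ð, dʒ, f, ɟ, ɡ, z, ʐ, t, ts, n/.
Of those, [−lateral] gives /ʒ, ʂ, ʁ, χ, β, tʃ, s, ɲ, dz, r, θ, k, ʃ, ɾ, v, j, ð, dʒ, f, ɟ, ɡ, z, ʐ, t, ts, n/.
Among these, [−nasal] gives /ʒ, ʂ, ʁ, χ, β, tʃ, s, dz, r, θ, k, ʃ, ɾ, v, j, ð, dʒ, f, ɟ, ɡ, z, ʐ, t, ts/.
Intersecting with [+voice] leaves /ʒ, ʁ, β, dz, r, ɾ, v, j, ð, dʒ, ɟ, ɡ, z, ʐ/.

ʒ, ʁ, β, dz, r, ɾ, v, j, ð, dʒ, ɟ, ɡ, z, ʐ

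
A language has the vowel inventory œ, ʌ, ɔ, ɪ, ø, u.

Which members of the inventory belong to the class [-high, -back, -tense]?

First, the [-high] segments are /œ, ʌ, ɔ, ø/.
Of those, [-back] gives /œ, ø/.
Then [-tense] leaves /œ/.

œ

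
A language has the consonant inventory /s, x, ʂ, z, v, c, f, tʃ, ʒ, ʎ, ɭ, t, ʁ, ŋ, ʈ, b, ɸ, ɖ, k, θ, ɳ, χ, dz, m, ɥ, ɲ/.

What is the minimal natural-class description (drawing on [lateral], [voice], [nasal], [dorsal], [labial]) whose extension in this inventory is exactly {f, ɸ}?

[-voice, +labial]

/f, ɸ/ are all [-voice], [+labial], and no other segment in the inventory matches both values. Dropping any one of them over-generates: [+labial] alone would also admit /v, b, m, ɥ/; [-voice] alone would also admit /s, x, ʂ, c, …/. No other single listed feature picks out exactly this set either, so fewer than two features will not do.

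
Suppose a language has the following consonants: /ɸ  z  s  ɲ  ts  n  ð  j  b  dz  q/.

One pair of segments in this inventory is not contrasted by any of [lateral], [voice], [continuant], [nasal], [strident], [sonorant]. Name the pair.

Both /n/ and /ɲ/ are [−lateral], [+voice], [−continuant], [+nasal], [−strident], [+sonorant]. Since the list omits [dorsal] — which does distinguish the alveolar nasal from the palatal nasal — this pair collapses; all other pairs remain distinct.

n, ɲ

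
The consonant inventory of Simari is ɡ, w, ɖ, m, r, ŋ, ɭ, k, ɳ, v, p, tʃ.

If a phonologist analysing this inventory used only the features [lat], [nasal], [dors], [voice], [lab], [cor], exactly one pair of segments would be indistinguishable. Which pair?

Both /ɖ/ and /r/ are [−lateral], [−nasal], [−dorsal], [+voice], [−labial], [+coronal]. Since the list omits [sonorant], [continuant] and [anterior] — which do distinguish the voiced retroflex stop from the alveolar trill — this pair collapses; all other pairs remain distinct.

ɖ, r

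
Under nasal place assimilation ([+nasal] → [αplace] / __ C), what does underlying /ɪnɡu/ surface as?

[ɪŋɡu]

In /ɪnɡu/, the nasal /n/ precedes /ɡ/, which is [+dorsal]. The nasal assimilates in place, becoming the [+dorsal] nasal /ŋ/. The surface form is [ɪŋɡu].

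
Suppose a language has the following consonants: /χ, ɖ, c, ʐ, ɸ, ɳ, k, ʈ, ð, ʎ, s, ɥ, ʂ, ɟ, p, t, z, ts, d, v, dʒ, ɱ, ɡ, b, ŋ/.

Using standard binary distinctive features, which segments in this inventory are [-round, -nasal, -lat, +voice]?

ɖ, ʐ, ð, ɟ, z, d, v, dʒ, ɡ, b

Checking each segment against [-round], [-nasal], [-lateral], [+voice]: /ɖ/ (voiced retroflex stop), /ʐ/ (voiced retroflex fricative), /ð/ (voiced dental fricative), /ɟ/ (voiced palatal stop), /z/ (voiced alveolar fricative), /d/ (voiced alveolar stop), among others, satisfy every feature; every other segment in the inventory fails at least one.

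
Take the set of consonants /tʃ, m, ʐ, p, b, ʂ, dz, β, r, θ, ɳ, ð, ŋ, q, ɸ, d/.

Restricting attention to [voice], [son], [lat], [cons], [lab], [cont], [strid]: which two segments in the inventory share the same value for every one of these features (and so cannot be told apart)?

ŋ, ɳ

On the given features, /ŋ/ and /ɳ/ have an identical profile: [+voice], [+sonorant], [−lateral], [+consonantal], [−labial], [−continuant], [−strident]. No other two segments in the inventory coincide on all 7 features. (They do differ in [coronal] and [dorsal], which are not among the given features.)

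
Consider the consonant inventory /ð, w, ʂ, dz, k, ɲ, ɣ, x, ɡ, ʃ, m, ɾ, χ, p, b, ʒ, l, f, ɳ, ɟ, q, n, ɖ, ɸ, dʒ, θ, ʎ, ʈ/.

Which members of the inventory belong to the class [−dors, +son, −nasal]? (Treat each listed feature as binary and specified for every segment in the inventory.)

Checking each segment against [−dorsal], [+sonorant], [−nasal]: /ɾ/ (alveolar tap), /l/ (alveolar lateral approximant) satisfy every feature; every other segment in the inventory fails at least one.

ɾ, l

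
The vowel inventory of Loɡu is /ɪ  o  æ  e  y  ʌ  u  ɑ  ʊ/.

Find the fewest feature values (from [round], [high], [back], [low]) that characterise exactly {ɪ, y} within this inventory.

[+high, −back]

The class [+high], [−back] has exactly /ɪ, y/ as its extension in this inventory. No smaller conjunction from the listed features achieves this: [−back] alone would also admit /æ, e/; [+high] alone would also admit /u, ʊ/; and checking the remaining single features turns up none with this extension.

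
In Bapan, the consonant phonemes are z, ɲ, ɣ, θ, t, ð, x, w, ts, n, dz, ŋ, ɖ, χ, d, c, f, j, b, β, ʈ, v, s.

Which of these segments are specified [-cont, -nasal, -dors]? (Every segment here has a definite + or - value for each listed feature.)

Eliminate segments failing any feature: /z, ɣ, θ, ð, x, w, χ, f, j, β, v, s/ are [+continuant]; /ɲ, n, ŋ/ are [+nasal]; /c/ is [+dorsal]. The remaining /t, ts, dz, ɖ, d, b, ʈ/ satisfy [-continuant], [-nasal], [-dorsal].

t, ts, dz, ɖ, d, b, ʈ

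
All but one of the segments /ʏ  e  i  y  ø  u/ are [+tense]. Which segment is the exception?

ʏ

/ʏ/ is the high front rounded lax vowel, which is [−tense]; the rest — /i, e, y, ø, u/ — are [+tense].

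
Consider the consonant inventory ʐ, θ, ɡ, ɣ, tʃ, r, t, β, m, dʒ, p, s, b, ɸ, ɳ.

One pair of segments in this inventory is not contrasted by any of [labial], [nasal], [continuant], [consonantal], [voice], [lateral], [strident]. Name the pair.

ɣ, r

On the given features, /ɣ/ and /r/ have an identical profile: [−labial], [−nasal], [+continuant], [+consonantal], [+voice], [−lateral], [−strident]. No other two segments in the inventory coincide on all 7 features. (They do differ in [sonorant], [coronal] and [dorsal], which are not among the given features.)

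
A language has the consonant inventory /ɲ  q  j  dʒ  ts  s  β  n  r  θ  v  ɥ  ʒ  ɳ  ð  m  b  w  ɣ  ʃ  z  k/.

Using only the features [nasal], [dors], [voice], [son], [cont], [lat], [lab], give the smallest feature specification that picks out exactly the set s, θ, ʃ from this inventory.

/s, θ, ʃ/ are all [-voice], [+continuant], and no other segment in the inventory matches both values. Dropping any one of them over-generates: [+continuant] alone would also admit /j, β, r, v, …/; [-voice] alone would also admit /q, ts, k/. No other single listed feature picks out exactly this set either, so fewer than two features will not do.

[-voice, +cont]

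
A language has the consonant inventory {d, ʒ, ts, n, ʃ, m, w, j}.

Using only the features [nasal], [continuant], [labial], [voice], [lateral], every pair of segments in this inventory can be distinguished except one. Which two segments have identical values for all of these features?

On the given features, /ʒ/ and /j/ have an identical profile: [-nasal], [+continuant], [-labial], [+voice], [-lateral]. No other two segments in the inventory coincide on all 5 features. (They do differ in [sonorant], [strident] and [dorsal], which are not among the given features.)

ʒ, j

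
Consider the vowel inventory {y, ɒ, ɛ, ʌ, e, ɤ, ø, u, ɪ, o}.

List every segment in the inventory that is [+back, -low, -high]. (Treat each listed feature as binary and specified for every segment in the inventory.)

ʌ, ɤ, o

Checking each segment against [+back], [-low], [-high]: /ʌ/ (mid back unrounded lax vowel), /ɤ/ (mid back unrounded tense vowel), /o/ (mid back rounded tense vowel) satisfy every feature; every other segment in the inventory fails at least one.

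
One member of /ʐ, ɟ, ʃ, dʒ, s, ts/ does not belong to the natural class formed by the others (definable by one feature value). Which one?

ɟ

[strident] (equivalently [dorsal]) groups all but one: /s, ts, ʐ, dʒ, ʃ/ share [+strident] while /ɟ/ (voiced palatal stop) alone is [−strident]. Removing any other segment would not leave a single-feature class that excludes it.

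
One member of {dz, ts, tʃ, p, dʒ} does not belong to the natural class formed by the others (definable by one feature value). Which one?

p

/dʒ, tʃ, ts, dz/ are all [+delayed release], but /p/ (voiceless bilabial stop) is [−delayed release]. No other single segment can be removed to leave a set sharing one feature value that the removed segment lacks, so /p/ is the odd one out.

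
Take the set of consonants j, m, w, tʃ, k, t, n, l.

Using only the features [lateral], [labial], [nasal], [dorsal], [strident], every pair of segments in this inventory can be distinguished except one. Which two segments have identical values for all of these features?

k, j

On the given features, /k/ and /j/ have an identical profile: [-lateral], [-labial], [-nasal], [+dorsal], [-strident]. No other two segments in the inventory coincide on all 5 features. (They do differ in [sonorant], [voice], [continuant] and [back], which are not among the given features.)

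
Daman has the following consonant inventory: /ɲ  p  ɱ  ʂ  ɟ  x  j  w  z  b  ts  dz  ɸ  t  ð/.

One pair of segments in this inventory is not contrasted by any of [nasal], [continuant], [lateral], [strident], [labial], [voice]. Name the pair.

/ð/ (voiced dental fricative) and /j/ (palatal glide) are both [-nasal], [+continuant], [-lateral], [-strident], [-labial], [+voice], so none of the listed features separates them. (They do differ in [sonorant] and [dorsal], which are not among the given features.) Every other pair in the inventory differs on at least one listed feature.

ð, j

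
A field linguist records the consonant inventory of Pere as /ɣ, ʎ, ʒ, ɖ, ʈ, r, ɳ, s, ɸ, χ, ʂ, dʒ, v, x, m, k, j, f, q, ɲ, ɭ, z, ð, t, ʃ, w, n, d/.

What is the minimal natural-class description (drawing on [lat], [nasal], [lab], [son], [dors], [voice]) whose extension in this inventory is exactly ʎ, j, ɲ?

The class [+sonorant], [−labial], [+dorsal] has exactly /ʎ, j, ɲ/ as its extension in this inventory. No smaller conjunction from the listed features achieves this: [−labial, +dorsal] alone would also admit /ɣ, χ, x, k, …/; [+sonorant, +dorsal] alone would also admit /w/; [+sonorant, −labial] alone would also admit /r, ɳ, ɭ, n/; and checking the remaining two-feature bundles turns up none with this extension.

[+son, −lab, +dors]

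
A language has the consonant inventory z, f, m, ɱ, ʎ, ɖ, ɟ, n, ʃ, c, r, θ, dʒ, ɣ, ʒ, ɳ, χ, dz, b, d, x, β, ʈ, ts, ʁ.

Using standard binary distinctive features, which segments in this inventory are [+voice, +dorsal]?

ʎ, ɟ, ɣ, ʁ

Among the inventory, the [+voice] segments are /z, m, ɱ, ʎ, ɖ, ɟ, n, r, dʒ, ɣ, ʒ, ɳ, dz, b, d, β, ʁ/.
Of those, [+dorsal] leaves /ʎ, ɟ, ɣ, ʁ/.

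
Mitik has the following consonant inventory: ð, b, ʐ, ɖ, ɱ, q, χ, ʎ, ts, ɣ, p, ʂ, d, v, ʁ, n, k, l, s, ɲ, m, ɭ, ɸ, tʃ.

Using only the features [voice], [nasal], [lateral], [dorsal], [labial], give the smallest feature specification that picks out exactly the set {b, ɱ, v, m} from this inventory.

[+voice, +labial]

The class [+voice], [+labial] has exactly /b, ɱ, v, m/ as its extension in this inventory. No smaller conjunction from the listed features achieves this: [+labial] alone would also admit /p, ɸ/; [+voice] alone would also admit /ð, ʐ, ɖ, ʎ, …/; and checking the remaining single features turns up none with this extension.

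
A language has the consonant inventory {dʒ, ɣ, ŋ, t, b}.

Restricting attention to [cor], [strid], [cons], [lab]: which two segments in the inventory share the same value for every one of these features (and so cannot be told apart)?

On the given features, /ɣ/ and /ŋ/ have an identical profile: [-coronal], [-strident], [+consonantal], [-labial]. No other two segments in the inventory coincide on all 4 features. (They do differ in [sonorant], [nasal] and [continuant], which are not among the given features.)

ɣ, ŋ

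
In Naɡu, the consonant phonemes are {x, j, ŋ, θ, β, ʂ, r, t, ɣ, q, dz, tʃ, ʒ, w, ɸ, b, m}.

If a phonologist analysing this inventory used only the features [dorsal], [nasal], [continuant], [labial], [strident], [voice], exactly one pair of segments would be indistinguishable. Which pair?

ɣ, j

/ɣ/ (voiced velar fricative) and /j/ (palatal glide) are both [+dorsal], [−nasal], [+continuant], [−labial], [−strident], [+voice], so none of the listed features separates them. (They do differ in [sonorant] and [back], which are not among the given features.) Every other pair in the inventory differs on at least one listed feature.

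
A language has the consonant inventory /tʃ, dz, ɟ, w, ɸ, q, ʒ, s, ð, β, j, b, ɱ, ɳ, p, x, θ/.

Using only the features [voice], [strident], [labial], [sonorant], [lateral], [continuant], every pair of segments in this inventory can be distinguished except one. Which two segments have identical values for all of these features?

Both /θ/ and /x/ are [-voice], [-strident], [-labial], [-sonorant], [-lateral], [+continuant]. Since the list omits [coronal] and [dorsal] — which do distinguish the voiceless dental fricative from the voiceless velar fricative — this pair collapses; all other pairs remain distinct.

θ, x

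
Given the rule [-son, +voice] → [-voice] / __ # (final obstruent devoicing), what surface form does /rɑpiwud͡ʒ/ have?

The only segment in the rule's environment that also matches [-son, +voice] is /d͡ʒ/. Applying [-voice] turns the voiced postalveolar affricate into /t͡ʃ/ (voiceless postalveolar affricate), giving [rɑpiwut͡ʃ].

[rɑpiwut͡ʃ]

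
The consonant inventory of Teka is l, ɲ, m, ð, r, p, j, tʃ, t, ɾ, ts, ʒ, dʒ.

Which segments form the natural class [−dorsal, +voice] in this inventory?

Eliminate segments failing any feature: /ɲ, j/ are [+dorsal]; /p, tʃ, t, ts/ are [−voice]. The remaining /l, m, ð, r, ɾ, ʒ, dʒ/ satisfy [−dorsal], [+voice].

l, m, ð, r, ɾ, ʒ, dʒ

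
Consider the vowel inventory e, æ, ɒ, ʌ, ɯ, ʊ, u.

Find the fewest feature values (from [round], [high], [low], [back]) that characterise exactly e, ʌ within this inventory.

The class [-high], [-low] has exactly /e, ʌ/ as its extension in this inventory. No smaller conjunction from the listed features achieves this: [-low] alone would also admit /ɯ, ʊ, u/; [-high] alone would also admit /æ, ɒ/; and checking the remaining single features turns up none with this extension.

[-high, -low]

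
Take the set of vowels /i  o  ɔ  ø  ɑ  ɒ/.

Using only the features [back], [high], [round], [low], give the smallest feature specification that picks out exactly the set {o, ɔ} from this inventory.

/o, ɔ/ are all [-low], [+back], and no other segment in the inventory matches both values. Dropping any one of them over-generates: [+back] alone would also admit /ɑ, ɒ/; [-low] alone would also admit /i, ø/. No other single listed feature picks out exactly this set either, so fewer than two features will not do.

[-low, +back]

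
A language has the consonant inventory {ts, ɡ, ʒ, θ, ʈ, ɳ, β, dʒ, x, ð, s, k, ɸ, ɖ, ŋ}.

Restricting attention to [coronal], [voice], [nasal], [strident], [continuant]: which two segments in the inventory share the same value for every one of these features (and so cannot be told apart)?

Both /x/ and /ɸ/ are [−coronal], [−voice], [−nasal], [−strident], [+continuant]. Since the list omits [labial] and [dorsal] — which do distinguish the voiceless velar fricative from the voiceless bilabial fricative — this pair collapses; all other pairs remain distinct.

x, ɸ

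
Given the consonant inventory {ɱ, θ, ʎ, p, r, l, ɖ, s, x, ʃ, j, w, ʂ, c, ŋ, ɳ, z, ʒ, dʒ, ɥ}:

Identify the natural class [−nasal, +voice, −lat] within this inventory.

Checking each segment against [−nasal], [+voice], [−lateral]: /r/ (alveolar trill), /ɖ/ (voiced retroflex stop), /j/ (palatal glide), /w/ (labial-velar glide), /z/ (voiced alveolar fricative), /ʒ/ (voiced postalveolar fricative), among others, satisfy every feature; every other segment in the inventory fails at least one.

r, ɖ, j, w, z, ʒ, dʒ, ɥ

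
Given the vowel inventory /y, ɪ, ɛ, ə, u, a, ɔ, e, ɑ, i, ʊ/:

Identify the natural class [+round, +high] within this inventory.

First, the [+round] segments are /y, u, ɔ, ʊ/.
Among these, [+high] leaves /y, u, ʊ/.

y, u, ʊ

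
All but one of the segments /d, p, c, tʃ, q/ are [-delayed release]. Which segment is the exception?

/tʃ/ is the voiceless postalveolar affricate, which is [+delayed release]; the rest — /q, c, p, d/ — are [-delayed release].

tʃ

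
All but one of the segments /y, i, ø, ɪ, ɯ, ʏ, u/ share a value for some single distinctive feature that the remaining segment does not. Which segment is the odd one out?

ø

/i, ɯ, u, ʏ, ɪ, y/ are all [+high], but /ø/ (mid front rounded tense vowel) is [−high]. No other single segment can be removed to leave a set sharing one feature value that the removed segment lacks, so /ø/ is the odd one out.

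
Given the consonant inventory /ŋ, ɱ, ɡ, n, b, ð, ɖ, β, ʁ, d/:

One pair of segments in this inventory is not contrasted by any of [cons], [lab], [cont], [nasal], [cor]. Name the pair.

Both /d/ and /ɖ/ are [+consonantal], [−labial], [−continuant], [−nasal], [+coronal]. Since the list omits [anterior] — which does distinguish the voiced alveolar stop from the voiced retroflex stop — this pair collapses; all other pairs remain distinct.

d, ɖ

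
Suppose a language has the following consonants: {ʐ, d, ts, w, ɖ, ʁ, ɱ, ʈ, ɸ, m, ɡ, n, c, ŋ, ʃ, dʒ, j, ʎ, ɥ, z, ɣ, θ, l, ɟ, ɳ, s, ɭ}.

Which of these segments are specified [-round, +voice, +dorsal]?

ʁ, ɡ, ŋ, j, ʎ, ɣ, ɟ

The [-round] segments are /ʐ, d, ts, ɖ, ʁ, ɱ, ʈ, ɸ, m, ɡ, n, c, ŋ, ʃ, dʒ, j, ʎ, z, ɣ, θ, l, ɟ, ɳ, s, ɭ/.
Among these, [+voice] gives /ʐ, d, ɖ, ʁ, ɱ, m, ɡ, n, ŋ, dʒ, j, ʎ, z, ɣ, l, ɟ, ɳ, ɭ/.
Then [+dorsal] leaves /ʁ, ɡ, ŋ, j, ʎ, ɣ, ɟ/.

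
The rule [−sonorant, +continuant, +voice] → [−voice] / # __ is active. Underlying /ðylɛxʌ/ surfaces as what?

[θylɛxʌ]

/ð/ satisfies [−sonorant, +continuant, +voice] and sits in # __. The [−voice] counterpart of the voiced dental fricative is /θ/. Other segments in /ðylɛxʌ/ either fail the structural description or are not in the environment, so the surface form is [θylɛxʌ].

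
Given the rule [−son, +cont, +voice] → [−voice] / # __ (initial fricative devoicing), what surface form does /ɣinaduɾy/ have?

The only segment in the rule's environment that also matches [−son, +cont, +voice] is /ɣ/. Applying [−voice] turns the voiced velar fricative into /x/ (voiceless velar fricative), giving [xinaduɾy].

[xinaduɾy]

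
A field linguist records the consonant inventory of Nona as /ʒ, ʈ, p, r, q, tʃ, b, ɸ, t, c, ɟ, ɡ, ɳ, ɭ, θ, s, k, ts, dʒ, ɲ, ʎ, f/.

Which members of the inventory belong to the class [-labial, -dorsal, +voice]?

ʒ, r, ɳ, ɭ, dʒ

Checking each segment against [-labial], [-dorsal], [+voice]: /ʒ/ (voiced postalveolar fricative), /r/ (alveolar trill), /ɳ/ (retroflex nasal), /ɭ/ (retroflex lateral approximant), /dʒ/ (voiced postalveolar affricate) satisfy every feature; every other segment in the inventory fails at least one.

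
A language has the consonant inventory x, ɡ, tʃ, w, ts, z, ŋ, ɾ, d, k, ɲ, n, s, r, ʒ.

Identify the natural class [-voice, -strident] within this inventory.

x, k

First, the [-voice] segments are /x, tʃ, ts, k, s/.
Within that set, [-strident] leaves /x, k/.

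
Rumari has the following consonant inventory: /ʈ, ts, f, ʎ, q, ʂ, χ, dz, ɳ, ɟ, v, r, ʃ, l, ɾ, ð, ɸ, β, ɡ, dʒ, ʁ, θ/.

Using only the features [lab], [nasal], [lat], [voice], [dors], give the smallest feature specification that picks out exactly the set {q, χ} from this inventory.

[−voice, +dors]

The class [−voice], [+dorsal] has exactly /q, χ/ as its extension in this inventory. No smaller conjunction from the listed features achieves this: [+dorsal] alone would also admit /ʎ, ɟ, ɡ, ʁ/; [−voice] alone would also admit /ʈ, ts, f, ʂ, …/; and checking the remaining single features turns up none with this extension.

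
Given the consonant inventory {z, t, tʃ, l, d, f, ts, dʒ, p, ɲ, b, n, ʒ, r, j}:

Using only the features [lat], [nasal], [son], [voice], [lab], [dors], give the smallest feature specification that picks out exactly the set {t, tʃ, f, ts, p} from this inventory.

The target set is precisely the extension of [-voice] in this inventory.

[-voice]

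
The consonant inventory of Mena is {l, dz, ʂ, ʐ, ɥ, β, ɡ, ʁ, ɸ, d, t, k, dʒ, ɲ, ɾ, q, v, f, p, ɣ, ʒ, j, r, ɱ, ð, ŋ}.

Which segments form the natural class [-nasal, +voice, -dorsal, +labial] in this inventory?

Eliminate segments failing any feature: /l, dz, ʐ, d, dʒ, ɾ, ʒ, r, ð/ are [-labial]; /ʂ, ɸ, t, k, q, f, p/ are [-voice]; /ɥ, ɡ, ʁ, ɣ, j/ are [+dorsal]; /ɲ, ɱ, ŋ/ are [+nasal]. The remaining /β, v/ satisfy [-nasal], [+voice], [-dorsal], [+labial].

β, v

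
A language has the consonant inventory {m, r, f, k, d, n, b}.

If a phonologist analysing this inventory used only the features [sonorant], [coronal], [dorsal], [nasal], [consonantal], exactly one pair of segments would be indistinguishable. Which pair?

b, f

/b/ (voiced bilabial stop) and /f/ (voiceless labiodental fricative) are both [-sonorant], [-coronal], [-dorsal], [-nasal], [+consonantal], so none of the listed features separates them. (They do differ in [voice] and [continuant], which are not among the given features.) Every other pair in the inventory differs on at least one listed feature.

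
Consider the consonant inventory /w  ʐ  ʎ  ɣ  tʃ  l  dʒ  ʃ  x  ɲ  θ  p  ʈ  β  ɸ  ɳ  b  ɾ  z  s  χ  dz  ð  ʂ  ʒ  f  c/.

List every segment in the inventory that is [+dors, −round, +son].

ʎ, ɲ

Eliminate segments failing any feature: /w/ is [+round]; /ʐ, tʃ, l, dʒ, ʃ, θ, p, ʈ, β, ɸ, ɳ, b, ɾ, z, s, dz, ð, ʂ, ʒ, f/ are [−dorsal]; /ɣ, x, χ, c/ are [−sonorant]. The remaining /ʎ, ɲ/ satisfy [+dorsal], [−round], [+sonorant].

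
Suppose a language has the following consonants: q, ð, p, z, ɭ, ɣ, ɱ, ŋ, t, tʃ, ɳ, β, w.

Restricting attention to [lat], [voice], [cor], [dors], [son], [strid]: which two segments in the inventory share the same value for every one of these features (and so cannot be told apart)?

On the given features, /w/ and /ŋ/ have an identical profile: [−lateral], [+voice], [−coronal], [+dorsal], [+sonorant], [−strident]. No other two segments in the inventory coincide on all 6 features. (They do differ in [nasal], [continuant], [labial] and [round], which are not among the given features.)

w, ŋ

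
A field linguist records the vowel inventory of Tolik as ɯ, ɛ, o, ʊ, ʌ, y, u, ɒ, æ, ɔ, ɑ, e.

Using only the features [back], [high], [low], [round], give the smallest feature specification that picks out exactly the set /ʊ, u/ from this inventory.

/ʊ, u/ are all [+high], [+back], [+round], and no other segment in the inventory matches all three values. Dropping any one of them over-generates: [+back, +round] alone would also admit /o, ɒ, ɔ/; [+high, +round] alone would also admit /y/; [+high, +back] alone would also admit /ɯ/. No other combination of two listed features picks out exactly this set either, so fewer than three features will not do.

[+high, +back, +round]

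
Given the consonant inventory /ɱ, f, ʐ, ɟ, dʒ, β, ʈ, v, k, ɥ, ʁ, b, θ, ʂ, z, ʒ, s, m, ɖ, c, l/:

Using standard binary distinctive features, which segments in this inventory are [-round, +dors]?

ɟ, k, ʁ, c

Eliminate segments failing any feature: /ɱ, f, ʐ, dʒ, β, ʈ, v, b, θ, ʂ, z, ʒ, s, m, ɖ, l/ are [-dorsal]; /ɥ/ is [+round]. The remaining /ɟ, k, ʁ, c/ satisfy [-round], [+dorsal].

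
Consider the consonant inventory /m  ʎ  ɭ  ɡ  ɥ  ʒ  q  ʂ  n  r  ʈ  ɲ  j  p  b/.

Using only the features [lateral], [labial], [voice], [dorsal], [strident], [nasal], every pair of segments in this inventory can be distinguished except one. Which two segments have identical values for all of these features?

On the given features, /ɡ/ and /j/ have an identical profile: [−lateral], [−labial], [+voice], [+dorsal], [−strident], [−nasal]. No other two segments in the inventory coincide on all 6 features. (They do differ in [sonorant], [continuant] and [back], which are not among the given features.)

ɡ, j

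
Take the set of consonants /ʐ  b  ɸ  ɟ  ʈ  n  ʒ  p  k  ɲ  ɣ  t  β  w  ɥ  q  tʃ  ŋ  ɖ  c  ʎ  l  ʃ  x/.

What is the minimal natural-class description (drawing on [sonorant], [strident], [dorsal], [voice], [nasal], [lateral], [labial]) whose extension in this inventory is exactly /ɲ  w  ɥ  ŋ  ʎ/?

Every target segment is [+sonorant], [+dorsal]; each remaining inventory member fails at least one of these. Each conjunct is needed — [+dorsal] alone would also admit /ɟ, k, ɣ, q, …/; [+sonorant] alone would also admit /n, l/ — and no other single listed feature has exactly this extension, so two is the minimum.

[+sonorant, +dorsal]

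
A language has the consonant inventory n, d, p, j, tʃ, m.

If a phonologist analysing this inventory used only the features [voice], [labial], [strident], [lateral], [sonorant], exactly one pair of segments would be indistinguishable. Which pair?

n, j

/n/ (alveolar nasal) and /j/ (palatal glide) are both [+voice], [−labial], [−strident], [−lateral], [+sonorant], so none of the listed features separates them. (They do differ in [nasal], [continuant] and [dorsal], which are not among the given features.) Every other pair in the inventory differs on at least one listed feature.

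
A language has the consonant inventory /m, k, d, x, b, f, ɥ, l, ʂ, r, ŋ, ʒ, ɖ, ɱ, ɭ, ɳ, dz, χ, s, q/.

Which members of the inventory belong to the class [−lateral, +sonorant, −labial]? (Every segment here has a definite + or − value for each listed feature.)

r, ŋ, ɳ

Eliminate segments failing any feature: /m, ɥ, ɱ/ are [+labial]; /k, d, x, b, f, ʂ, ʒ, ɖ, dz, χ, s, q/ are [−sonorant]; /l, ɭ/ are [+lateral]. The remaining /r, ŋ, ɳ/ satisfy [−lateral], [+sonorant], [−labial].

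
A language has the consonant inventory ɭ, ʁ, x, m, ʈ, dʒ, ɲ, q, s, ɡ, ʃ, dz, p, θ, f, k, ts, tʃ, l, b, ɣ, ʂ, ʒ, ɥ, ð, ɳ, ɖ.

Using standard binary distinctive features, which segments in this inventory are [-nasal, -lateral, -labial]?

ʁ, x, ʈ, dʒ, q, s, ɡ, ʃ, dz, θ, k, ts, tʃ, ɣ, ʂ, ʒ, ð, ɖ

Eliminate segments failing any feature: /ɭ, l/ are [+lateral]; /m, ɲ, ɳ/ are [+nasal]; /p, f, b, ɥ/ are [+labial]. The remaining /ʁ, x, ʈ, dʒ, q, s, ɡ, ʃ, dz, θ, k, ts, tʃ, ɣ, ʂ, ʒ, ð, ɖ/ satisfy [-nasal], [-lateral], [-labial].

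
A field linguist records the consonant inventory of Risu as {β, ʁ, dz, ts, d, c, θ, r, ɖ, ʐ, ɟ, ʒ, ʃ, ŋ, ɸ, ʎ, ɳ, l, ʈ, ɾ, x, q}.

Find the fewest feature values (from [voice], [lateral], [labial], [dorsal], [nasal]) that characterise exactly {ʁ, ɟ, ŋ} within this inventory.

The class [+voice], [-lateral], [+dorsal] has exactly /ʁ, ɟ, ŋ/ as its extension in this inventory. No smaller conjunction from the listed features achieves this: [-lateral, +dorsal] alone would also admit /c, x, q/; [+voice, +dorsal] alone would also admit /ʎ/; [+voice, -lateral] alone would also admit /β, dz, d, r, …/; and checking the remaining two-feature bundles turns up none with this extension.

[+voice, -lateral, +dorsal]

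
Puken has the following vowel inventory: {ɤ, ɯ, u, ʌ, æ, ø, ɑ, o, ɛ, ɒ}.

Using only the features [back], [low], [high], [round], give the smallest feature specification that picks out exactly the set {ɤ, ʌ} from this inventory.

[−high, −low, +back, −round]

/ɤ, ʌ/ are all [−high], [−low], [+back], [−round], and no other segment in the inventory matches all four values. Dropping any one of them over-generates: [−low, +back, −round] alone would also admit /ɯ/; [−high, +back, −round] alone would also admit /ɑ/; [−high, −low, −round] alone would also admit /ɛ/; [−high, −low, +back] alone would also admit /o/. No other combination of three listed features picks out exactly this set either, so fewer than four features will not do.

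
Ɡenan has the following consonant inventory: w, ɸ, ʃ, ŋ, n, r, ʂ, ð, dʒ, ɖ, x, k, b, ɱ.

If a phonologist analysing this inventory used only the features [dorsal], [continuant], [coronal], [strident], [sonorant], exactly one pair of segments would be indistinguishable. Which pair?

ʃ, ʂ

On the given features, /ʃ/ and /ʂ/ have an identical profile: [-dorsal], [+continuant], [+coronal], [+strident], [-sonorant]. No other two segments in the inventory coincide on all 5 features. (They do differ in [distributed], which is not among the given features.)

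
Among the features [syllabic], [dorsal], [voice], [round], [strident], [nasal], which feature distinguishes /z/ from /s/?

[voice]

/z/ is the voiced alveolar fricative and /s/ is the voiceless alveolar fricative. Both are [−syllabic], [−dorsal], [−round], [+strident], [−nasal]. /z/ is [+voice] while /s/ is [−voice], so the distinguishing feature is [voice].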